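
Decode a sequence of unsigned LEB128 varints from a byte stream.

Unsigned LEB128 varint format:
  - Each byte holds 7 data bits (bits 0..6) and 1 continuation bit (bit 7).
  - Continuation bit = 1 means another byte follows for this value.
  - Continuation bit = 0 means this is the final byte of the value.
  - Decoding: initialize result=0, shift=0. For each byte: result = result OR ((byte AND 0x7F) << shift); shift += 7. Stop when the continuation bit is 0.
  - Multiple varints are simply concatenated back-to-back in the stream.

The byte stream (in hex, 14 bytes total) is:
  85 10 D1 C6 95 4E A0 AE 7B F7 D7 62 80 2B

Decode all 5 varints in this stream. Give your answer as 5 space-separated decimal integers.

Answer: 2053 163930961 2021152 1616887 5504

Derivation:
  byte[0]=0x85 cont=1 payload=0x05=5: acc |= 5<<0 -> acc=5 shift=7
  byte[1]=0x10 cont=0 payload=0x10=16: acc |= 16<<7 -> acc=2053 shift=14 [end]
Varint 1: bytes[0:2] = 85 10 -> value 2053 (2 byte(s))
  byte[2]=0xD1 cont=1 payload=0x51=81: acc |= 81<<0 -> acc=81 shift=7
  byte[3]=0xC6 cont=1 payload=0x46=70: acc |= 70<<7 -> acc=9041 shift=14
  byte[4]=0x95 cont=1 payload=0x15=21: acc |= 21<<14 -> acc=353105 shift=21
  byte[5]=0x4E cont=0 payload=0x4E=78: acc |= 78<<21 -> acc=163930961 shift=28 [end]
Varint 2: bytes[2:6] = D1 C6 95 4E -> value 163930961 (4 byte(s))
  byte[6]=0xA0 cont=1 payload=0x20=32: acc |= 32<<0 -> acc=32 shift=7
  byte[7]=0xAE cont=1 payload=0x2E=46: acc |= 46<<7 -> acc=5920 shift=14
  byte[8]=0x7B cont=0 payload=0x7B=123: acc |= 123<<14 -> acc=2021152 shift=21 [end]
Varint 3: bytes[6:9] = A0 AE 7B -> value 2021152 (3 byte(s))
  byte[9]=0xF7 cont=1 payload=0x77=119: acc |= 119<<0 -> acc=119 shift=7
  byte[10]=0xD7 cont=1 payload=0x57=87: acc |= 87<<7 -> acc=11255 shift=14
  byte[11]=0x62 cont=0 payload=0x62=98: acc |= 98<<14 -> acc=1616887 shift=21 [end]
Varint 4: bytes[9:12] = F7 D7 62 -> value 1616887 (3 byte(s))
  byte[12]=0x80 cont=1 payload=0x00=0: acc |= 0<<0 -> acc=0 shift=7
  byte[13]=0x2B cont=0 payload=0x2B=43: acc |= 43<<7 -> acc=5504 shift=14 [end]
Varint 5: bytes[12:14] = 80 2B -> value 5504 (2 byte(s))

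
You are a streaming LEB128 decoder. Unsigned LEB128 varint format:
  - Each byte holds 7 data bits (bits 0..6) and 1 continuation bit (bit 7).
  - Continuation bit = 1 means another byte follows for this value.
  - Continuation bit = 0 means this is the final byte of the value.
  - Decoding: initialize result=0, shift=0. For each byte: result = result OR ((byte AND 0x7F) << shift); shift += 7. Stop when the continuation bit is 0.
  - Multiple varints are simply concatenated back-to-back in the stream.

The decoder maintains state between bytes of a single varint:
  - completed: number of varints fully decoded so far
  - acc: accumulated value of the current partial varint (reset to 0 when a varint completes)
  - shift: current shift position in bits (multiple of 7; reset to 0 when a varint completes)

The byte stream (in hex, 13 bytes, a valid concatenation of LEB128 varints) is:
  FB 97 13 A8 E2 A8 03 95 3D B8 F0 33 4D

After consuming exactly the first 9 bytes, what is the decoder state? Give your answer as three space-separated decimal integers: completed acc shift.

byte[0]=0xFB cont=1 payload=0x7B: acc |= 123<<0 -> completed=0 acc=123 shift=7
byte[1]=0x97 cont=1 payload=0x17: acc |= 23<<7 -> completed=0 acc=3067 shift=14
byte[2]=0x13 cont=0 payload=0x13: varint #1 complete (value=314363); reset -> completed=1 acc=0 shift=0
byte[3]=0xA8 cont=1 payload=0x28: acc |= 40<<0 -> completed=1 acc=40 shift=7
byte[4]=0xE2 cont=1 payload=0x62: acc |= 98<<7 -> completed=1 acc=12584 shift=14
byte[5]=0xA8 cont=1 payload=0x28: acc |= 40<<14 -> completed=1 acc=667944 shift=21
byte[6]=0x03 cont=0 payload=0x03: varint #2 complete (value=6959400); reset -> completed=2 acc=0 shift=0
byte[7]=0x95 cont=1 payload=0x15: acc |= 21<<0 -> completed=2 acc=21 shift=7
byte[8]=0x3D cont=0 payload=0x3D: varint #3 complete (value=7829); reset -> completed=3 acc=0 shift=0

Answer: 3 0 0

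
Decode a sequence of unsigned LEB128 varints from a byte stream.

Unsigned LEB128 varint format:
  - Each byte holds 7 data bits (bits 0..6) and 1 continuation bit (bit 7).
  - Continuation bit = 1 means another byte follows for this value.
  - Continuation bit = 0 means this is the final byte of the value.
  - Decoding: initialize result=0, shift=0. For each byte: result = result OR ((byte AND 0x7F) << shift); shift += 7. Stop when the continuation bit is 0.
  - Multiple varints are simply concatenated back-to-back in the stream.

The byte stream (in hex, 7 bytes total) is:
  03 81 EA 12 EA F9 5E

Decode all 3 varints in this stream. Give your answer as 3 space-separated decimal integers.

  byte[0]=0x03 cont=0 payload=0x03=3: acc |= 3<<0 -> acc=3 shift=7 [end]
Varint 1: bytes[0:1] = 03 -> value 3 (1 byte(s))
  byte[1]=0x81 cont=1 payload=0x01=1: acc |= 1<<0 -> acc=1 shift=7
  byte[2]=0xEA cont=1 payload=0x6A=106: acc |= 106<<7 -> acc=13569 shift=14
  byte[3]=0x12 cont=0 payload=0x12=18: acc |= 18<<14 -> acc=308481 shift=21 [end]
Varint 2: bytes[1:4] = 81 EA 12 -> value 308481 (3 byte(s))
  byte[4]=0xEA cont=1 payload=0x6A=106: acc |= 106<<0 -> acc=106 shift=7
  byte[5]=0xF9 cont=1 payload=0x79=121: acc |= 121<<7 -> acc=15594 shift=14
  byte[6]=0x5E cont=0 payload=0x5E=94: acc |= 94<<14 -> acc=1555690 shift=21 [end]
Varint 3: bytes[4:7] = EA F9 5E -> value 1555690 (3 byte(s))

Answer: 3 308481 1555690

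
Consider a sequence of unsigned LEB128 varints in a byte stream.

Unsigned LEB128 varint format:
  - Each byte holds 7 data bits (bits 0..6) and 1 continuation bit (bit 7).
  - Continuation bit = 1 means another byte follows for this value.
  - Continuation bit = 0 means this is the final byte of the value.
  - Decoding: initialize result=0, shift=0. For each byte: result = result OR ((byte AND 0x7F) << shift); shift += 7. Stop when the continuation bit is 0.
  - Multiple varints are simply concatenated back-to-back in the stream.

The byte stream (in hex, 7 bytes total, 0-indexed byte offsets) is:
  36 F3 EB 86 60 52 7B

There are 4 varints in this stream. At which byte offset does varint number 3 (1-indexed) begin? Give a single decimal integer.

Answer: 5

Derivation:
  byte[0]=0x36 cont=0 payload=0x36=54: acc |= 54<<0 -> acc=54 shift=7 [end]
Varint 1: bytes[0:1] = 36 -> value 54 (1 byte(s))
  byte[1]=0xF3 cont=1 payload=0x73=115: acc |= 115<<0 -> acc=115 shift=7
  byte[2]=0xEB cont=1 payload=0x6B=107: acc |= 107<<7 -> acc=13811 shift=14
  byte[3]=0x86 cont=1 payload=0x06=6: acc |= 6<<14 -> acc=112115 shift=21
  byte[4]=0x60 cont=0 payload=0x60=96: acc |= 96<<21 -> acc=201438707 shift=28 [end]
Varint 2: bytes[1:5] = F3 EB 86 60 -> value 201438707 (4 byte(s))
  byte[5]=0x52 cont=0 payload=0x52=82: acc |= 82<<0 -> acc=82 shift=7 [end]
Varint 3: bytes[5:6] = 52 -> value 82 (1 byte(s))
  byte[6]=0x7B cont=0 payload=0x7B=123: acc |= 123<<0 -> acc=123 shift=7 [end]
Varint 4: bytes[6:7] = 7B -> value 123 (1 byte(s))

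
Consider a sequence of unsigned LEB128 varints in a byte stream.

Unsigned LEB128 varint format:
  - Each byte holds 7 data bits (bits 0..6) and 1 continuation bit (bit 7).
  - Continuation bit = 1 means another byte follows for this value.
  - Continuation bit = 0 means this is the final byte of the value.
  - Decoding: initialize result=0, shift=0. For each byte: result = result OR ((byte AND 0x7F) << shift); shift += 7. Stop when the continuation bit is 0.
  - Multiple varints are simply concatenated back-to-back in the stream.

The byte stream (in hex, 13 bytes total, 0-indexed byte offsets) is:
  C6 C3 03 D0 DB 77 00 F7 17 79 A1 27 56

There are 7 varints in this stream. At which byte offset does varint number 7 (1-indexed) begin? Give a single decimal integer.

  byte[0]=0xC6 cont=1 payload=0x46=70: acc |= 70<<0 -> acc=70 shift=7
  byte[1]=0xC3 cont=1 payload=0x43=67: acc |= 67<<7 -> acc=8646 shift=14
  byte[2]=0x03 cont=0 payload=0x03=3: acc |= 3<<14 -> acc=57798 shift=21 [end]
Varint 1: bytes[0:3] = C6 C3 03 -> value 57798 (3 byte(s))
  byte[3]=0xD0 cont=1 payload=0x50=80: acc |= 80<<0 -> acc=80 shift=7
  byte[4]=0xDB cont=1 payload=0x5B=91: acc |= 91<<7 -> acc=11728 shift=14
  byte[5]=0x77 cont=0 payload=0x77=119: acc |= 119<<14 -> acc=1961424 shift=21 [end]
Varint 2: bytes[3:6] = D0 DB 77 -> value 1961424 (3 byte(s))
  byte[6]=0x00 cont=0 payload=0x00=0: acc |= 0<<0 -> acc=0 shift=7 [end]
Varint 3: bytes[6:7] = 00 -> value 0 (1 byte(s))
  byte[7]=0xF7 cont=1 payload=0x77=119: acc |= 119<<0 -> acc=119 shift=7
  byte[8]=0x17 cont=0 payload=0x17=23: acc |= 23<<7 -> acc=3063 shift=14 [end]
Varint 4: bytes[7:9] = F7 17 -> value 3063 (2 byte(s))
  byte[9]=0x79 cont=0 payload=0x79=121: acc |= 121<<0 -> acc=121 shift=7 [end]
Varint 5: bytes[9:10] = 79 -> value 121 (1 byte(s))
  byte[10]=0xA1 cont=1 payload=0x21=33: acc |= 33<<0 -> acc=33 shift=7
  byte[11]=0x27 cont=0 payload=0x27=39: acc |= 39<<7 -> acc=5025 shift=14 [end]
Varint 6: bytes[10:12] = A1 27 -> value 5025 (2 byte(s))
  byte[12]=0x56 cont=0 payload=0x56=86: acc |= 86<<0 -> acc=86 shift=7 [end]
Varint 7: bytes[12:13] = 56 -> value 86 (1 byte(s))

Answer: 12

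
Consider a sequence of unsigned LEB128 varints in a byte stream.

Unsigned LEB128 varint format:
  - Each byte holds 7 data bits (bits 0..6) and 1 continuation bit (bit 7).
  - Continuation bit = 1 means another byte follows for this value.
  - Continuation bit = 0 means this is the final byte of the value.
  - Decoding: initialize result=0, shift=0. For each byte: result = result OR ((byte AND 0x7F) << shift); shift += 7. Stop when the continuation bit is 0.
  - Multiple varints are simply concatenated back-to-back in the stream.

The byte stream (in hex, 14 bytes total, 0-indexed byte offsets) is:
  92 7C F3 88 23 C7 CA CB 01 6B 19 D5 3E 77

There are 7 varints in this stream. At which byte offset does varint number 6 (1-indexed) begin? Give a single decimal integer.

  byte[0]=0x92 cont=1 payload=0x12=18: acc |= 18<<0 -> acc=18 shift=7
  byte[1]=0x7C cont=0 payload=0x7C=124: acc |= 124<<7 -> acc=15890 shift=14 [end]
Varint 1: bytes[0:2] = 92 7C -> value 15890 (2 byte(s))
  byte[2]=0xF3 cont=1 payload=0x73=115: acc |= 115<<0 -> acc=115 shift=7
  byte[3]=0x88 cont=1 payload=0x08=8: acc |= 8<<7 -> acc=1139 shift=14
  byte[4]=0x23 cont=0 payload=0x23=35: acc |= 35<<14 -> acc=574579 shift=21 [end]
Varint 2: bytes[2:5] = F3 88 23 -> value 574579 (3 byte(s))
  byte[5]=0xC7 cont=1 payload=0x47=71: acc |= 71<<0 -> acc=71 shift=7
  byte[6]=0xCA cont=1 payload=0x4A=74: acc |= 74<<7 -> acc=9543 shift=14
  byte[7]=0xCB cont=1 payload=0x4B=75: acc |= 75<<14 -> acc=1238343 shift=21
  byte[8]=0x01 cont=0 payload=0x01=1: acc |= 1<<21 -> acc=3335495 shift=28 [end]
Varint 3: bytes[5:9] = C7 CA CB 01 -> value 3335495 (4 byte(s))
  byte[9]=0x6B cont=0 payload=0x6B=107: acc |= 107<<0 -> acc=107 shift=7 [end]
Varint 4: bytes[9:10] = 6B -> value 107 (1 byte(s))
  byte[10]=0x19 cont=0 payload=0x19=25: acc |= 25<<0 -> acc=25 shift=7 [end]
Varint 5: bytes[10:11] = 19 -> value 25 (1 byte(s))
  byte[11]=0xD5 cont=1 payload=0x55=85: acc |= 85<<0 -> acc=85 shift=7
  byte[12]=0x3E cont=0 payload=0x3E=62: acc |= 62<<7 -> acc=8021 shift=14 [end]
Varint 6: bytes[11:13] = D5 3E -> value 8021 (2 byte(s))
  byte[13]=0x77 cont=0 payload=0x77=119: acc |= 119<<0 -> acc=119 shift=7 [end]
Varint 7: bytes[13:14] = 77 -> value 119 (1 byte(s))

Answer: 11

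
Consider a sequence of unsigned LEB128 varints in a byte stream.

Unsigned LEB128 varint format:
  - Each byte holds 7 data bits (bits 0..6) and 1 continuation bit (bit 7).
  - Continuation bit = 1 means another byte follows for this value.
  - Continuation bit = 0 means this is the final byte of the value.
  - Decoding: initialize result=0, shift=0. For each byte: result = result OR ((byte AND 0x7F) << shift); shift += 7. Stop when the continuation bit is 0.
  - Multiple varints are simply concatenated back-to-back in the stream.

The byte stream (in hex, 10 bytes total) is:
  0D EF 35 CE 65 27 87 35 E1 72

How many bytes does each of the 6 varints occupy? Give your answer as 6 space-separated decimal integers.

  byte[0]=0x0D cont=0 payload=0x0D=13: acc |= 13<<0 -> acc=13 shift=7 [end]
Varint 1: bytes[0:1] = 0D -> value 13 (1 byte(s))
  byte[1]=0xEF cont=1 payload=0x6F=111: acc |= 111<<0 -> acc=111 shift=7
  byte[2]=0x35 cont=0 payload=0x35=53: acc |= 53<<7 -> acc=6895 shift=14 [end]
Varint 2: bytes[1:3] = EF 35 -> value 6895 (2 byte(s))
  byte[3]=0xCE cont=1 payload=0x4E=78: acc |= 78<<0 -> acc=78 shift=7
  byte[4]=0x65 cont=0 payload=0x65=101: acc |= 101<<7 -> acc=13006 shift=14 [end]
Varint 3: bytes[3:5] = CE 65 -> value 13006 (2 byte(s))
  byte[5]=0x27 cont=0 payload=0x27=39: acc |= 39<<0 -> acc=39 shift=7 [end]
Varint 4: bytes[5:6] = 27 -> value 39 (1 byte(s))
  byte[6]=0x87 cont=1 payload=0x07=7: acc |= 7<<0 -> acc=7 shift=7
  byte[7]=0x35 cont=0 payload=0x35=53: acc |= 53<<7 -> acc=6791 shift=14 [end]
Varint 5: bytes[6:8] = 87 35 -> value 6791 (2 byte(s))
  byte[8]=0xE1 cont=1 payload=0x61=97: acc |= 97<<0 -> acc=97 shift=7
  byte[9]=0x72 cont=0 payload=0x72=114: acc |= 114<<7 -> acc=14689 shift=14 [end]
Varint 6: bytes[8:10] = E1 72 -> value 14689 (2 byte(s))

Answer: 1 2 2 1 2 2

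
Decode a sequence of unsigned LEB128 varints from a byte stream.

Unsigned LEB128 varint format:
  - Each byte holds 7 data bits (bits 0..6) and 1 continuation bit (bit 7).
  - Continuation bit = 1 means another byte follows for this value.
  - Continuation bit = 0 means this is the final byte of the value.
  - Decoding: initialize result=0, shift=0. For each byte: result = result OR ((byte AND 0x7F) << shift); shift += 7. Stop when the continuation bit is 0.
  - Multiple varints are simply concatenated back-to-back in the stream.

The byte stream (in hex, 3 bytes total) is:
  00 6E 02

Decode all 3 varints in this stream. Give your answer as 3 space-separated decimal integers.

  byte[0]=0x00 cont=0 payload=0x00=0: acc |= 0<<0 -> acc=0 shift=7 [end]
Varint 1: bytes[0:1] = 00 -> value 0 (1 byte(s))
  byte[1]=0x6E cont=0 payload=0x6E=110: acc |= 110<<0 -> acc=110 shift=7 [end]
Varint 2: bytes[1:2] = 6E -> value 110 (1 byte(s))
  byte[2]=0x02 cont=0 payload=0x02=2: acc |= 2<<0 -> acc=2 shift=7 [end]
Varint 3: bytes[2:3] = 02 -> value 2 (1 byte(s))

Answer: 0 110 2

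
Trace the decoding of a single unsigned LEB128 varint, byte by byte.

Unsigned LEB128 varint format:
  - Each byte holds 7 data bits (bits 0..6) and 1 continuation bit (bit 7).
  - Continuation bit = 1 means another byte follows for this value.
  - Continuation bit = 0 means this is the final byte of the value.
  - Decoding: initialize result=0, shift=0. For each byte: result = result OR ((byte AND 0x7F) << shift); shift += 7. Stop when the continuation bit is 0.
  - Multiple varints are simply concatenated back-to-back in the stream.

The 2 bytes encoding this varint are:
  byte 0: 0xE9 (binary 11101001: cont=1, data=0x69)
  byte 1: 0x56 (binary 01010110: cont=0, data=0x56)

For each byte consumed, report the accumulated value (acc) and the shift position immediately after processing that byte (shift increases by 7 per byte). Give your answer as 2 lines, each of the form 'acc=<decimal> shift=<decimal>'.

byte 0=0xE9: payload=0x69=105, contrib = 105<<0 = 105; acc -> 105, shift -> 7
byte 1=0x56: payload=0x56=86, contrib = 86<<7 = 11008; acc -> 11113, shift -> 14

Answer: acc=105 shift=7
acc=11113 shift=14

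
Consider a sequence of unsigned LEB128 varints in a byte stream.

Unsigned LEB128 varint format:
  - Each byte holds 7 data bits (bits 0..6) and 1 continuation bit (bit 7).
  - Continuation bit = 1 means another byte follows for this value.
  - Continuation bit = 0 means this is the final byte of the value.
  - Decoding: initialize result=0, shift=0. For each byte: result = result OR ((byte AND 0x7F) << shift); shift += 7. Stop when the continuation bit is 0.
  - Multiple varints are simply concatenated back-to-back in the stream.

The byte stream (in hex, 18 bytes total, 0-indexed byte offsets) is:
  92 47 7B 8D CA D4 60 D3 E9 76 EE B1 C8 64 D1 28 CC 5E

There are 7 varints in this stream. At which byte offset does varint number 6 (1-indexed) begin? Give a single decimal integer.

Answer: 14

Derivation:
  byte[0]=0x92 cont=1 payload=0x12=18: acc |= 18<<0 -> acc=18 shift=7
  byte[1]=0x47 cont=0 payload=0x47=71: acc |= 71<<7 -> acc=9106 shift=14 [end]
Varint 1: bytes[0:2] = 92 47 -> value 9106 (2 byte(s))
  byte[2]=0x7B cont=0 payload=0x7B=123: acc |= 123<<0 -> acc=123 shift=7 [end]
Varint 2: bytes[2:3] = 7B -> value 123 (1 byte(s))
  byte[3]=0x8D cont=1 payload=0x0D=13: acc |= 13<<0 -> acc=13 shift=7
  byte[4]=0xCA cont=1 payload=0x4A=74: acc |= 74<<7 -> acc=9485 shift=14
  byte[5]=0xD4 cont=1 payload=0x54=84: acc |= 84<<14 -> acc=1385741 shift=21
  byte[6]=0x60 cont=0 payload=0x60=96: acc |= 96<<21 -> acc=202712333 shift=28 [end]
Varint 3: bytes[3:7] = 8D CA D4 60 -> value 202712333 (4 byte(s))
  byte[7]=0xD3 cont=1 payload=0x53=83: acc |= 83<<0 -> acc=83 shift=7
  byte[8]=0xE9 cont=1 payload=0x69=105: acc |= 105<<7 -> acc=13523 shift=14
  byte[9]=0x76 cont=0 payload=0x76=118: acc |= 118<<14 -> acc=1946835 shift=21 [end]
Varint 4: bytes[7:10] = D3 E9 76 -> value 1946835 (3 byte(s))
  byte[10]=0xEE cont=1 payload=0x6E=110: acc |= 110<<0 -> acc=110 shift=7
  byte[11]=0xB1 cont=1 payload=0x31=49: acc |= 49<<7 -> acc=6382 shift=14
  byte[12]=0xC8 cont=1 payload=0x48=72: acc |= 72<<14 -> acc=1186030 shift=21
  byte[13]=0x64 cont=0 payload=0x64=100: acc |= 100<<21 -> acc=210901230 shift=28 [end]
Varint 5: bytes[10:14] = EE B1 C8 64 -> value 210901230 (4 byte(s))
  byte[14]=0xD1 cont=1 payload=0x51=81: acc |= 81<<0 -> acc=81 shift=7
  byte[15]=0x28 cont=0 payload=0x28=40: acc |= 40<<7 -> acc=5201 shift=14 [end]
Varint 6: bytes[14:16] = D1 28 -> value 5201 (2 byte(s))
  byte[16]=0xCC cont=1 payload=0x4C=76: acc |= 76<<0 -> acc=76 shift=7
  byte[17]=0x5E cont=0 payload=0x5E=94: acc |= 94<<7 -> acc=12108 shift=14 [end]
Varint 7: bytes[16:18] = CC 5E -> value 12108 (2 byte(s))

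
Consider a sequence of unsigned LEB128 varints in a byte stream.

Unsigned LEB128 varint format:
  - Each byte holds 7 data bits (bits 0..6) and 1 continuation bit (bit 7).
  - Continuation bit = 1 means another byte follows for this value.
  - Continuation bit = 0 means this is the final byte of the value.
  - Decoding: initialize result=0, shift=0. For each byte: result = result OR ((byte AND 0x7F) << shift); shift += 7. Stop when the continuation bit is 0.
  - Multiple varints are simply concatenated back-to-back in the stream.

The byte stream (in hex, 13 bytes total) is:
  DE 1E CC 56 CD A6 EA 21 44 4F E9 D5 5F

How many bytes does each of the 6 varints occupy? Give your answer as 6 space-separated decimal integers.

  byte[0]=0xDE cont=1 payload=0x5E=94: acc |= 94<<0 -> acc=94 shift=7
  byte[1]=0x1E cont=0 payload=0x1E=30: acc |= 30<<7 -> acc=3934 shift=14 [end]
Varint 1: bytes[0:2] = DE 1E -> value 3934 (2 byte(s))
  byte[2]=0xCC cont=1 payload=0x4C=76: acc |= 76<<0 -> acc=76 shift=7
  byte[3]=0x56 cont=0 payload=0x56=86: acc |= 86<<7 -> acc=11084 shift=14 [end]
Varint 2: bytes[2:4] = CC 56 -> value 11084 (2 byte(s))
  byte[4]=0xCD cont=1 payload=0x4D=77: acc |= 77<<0 -> acc=77 shift=7
  byte[5]=0xA6 cont=1 payload=0x26=38: acc |= 38<<7 -> acc=4941 shift=14
  byte[6]=0xEA cont=1 payload=0x6A=106: acc |= 106<<14 -> acc=1741645 shift=21
  byte[7]=0x21 cont=0 payload=0x21=33: acc |= 33<<21 -> acc=70947661 shift=28 [end]
Varint 3: bytes[4:8] = CD A6 EA 21 -> value 70947661 (4 byte(s))
  byte[8]=0x44 cont=0 payload=0x44=68: acc |= 68<<0 -> acc=68 shift=7 [end]
Varint 4: bytes[8:9] = 44 -> value 68 (1 byte(s))
  byte[9]=0x4F cont=0 payload=0x4F=79: acc |= 79<<0 -> acc=79 shift=7 [end]
Varint 5: bytes[9:10] = 4F -> value 79 (1 byte(s))
  byte[10]=0xE9 cont=1 payload=0x69=105: acc |= 105<<0 -> acc=105 shift=7
  byte[11]=0xD5 cont=1 payload=0x55=85: acc |= 85<<7 -> acc=10985 shift=14
  byte[12]=0x5F cont=0 payload=0x5F=95: acc |= 95<<14 -> acc=1567465 shift=21 [end]
Varint 6: bytes[10:13] = E9 D5 5F -> value 1567465 (3 byte(s))

Answer: 2 2 4 1 1 3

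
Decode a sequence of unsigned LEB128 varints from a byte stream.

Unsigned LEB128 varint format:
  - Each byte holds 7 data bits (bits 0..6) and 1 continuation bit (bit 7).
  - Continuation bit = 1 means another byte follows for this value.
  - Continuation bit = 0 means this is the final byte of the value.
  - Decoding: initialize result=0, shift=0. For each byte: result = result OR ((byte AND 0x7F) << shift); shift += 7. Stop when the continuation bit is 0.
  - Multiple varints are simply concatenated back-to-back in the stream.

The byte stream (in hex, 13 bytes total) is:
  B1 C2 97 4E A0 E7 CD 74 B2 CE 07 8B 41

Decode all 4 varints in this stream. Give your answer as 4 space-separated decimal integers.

  byte[0]=0xB1 cont=1 payload=0x31=49: acc |= 49<<0 -> acc=49 shift=7
  byte[1]=0xC2 cont=1 payload=0x42=66: acc |= 66<<7 -> acc=8497 shift=14
  byte[2]=0x97 cont=1 payload=0x17=23: acc |= 23<<14 -> acc=385329 shift=21
  byte[3]=0x4E cont=0 payload=0x4E=78: acc |= 78<<21 -> acc=163963185 shift=28 [end]
Varint 1: bytes[0:4] = B1 C2 97 4E -> value 163963185 (4 byte(s))
  byte[4]=0xA0 cont=1 payload=0x20=32: acc |= 32<<0 -> acc=32 shift=7
  byte[5]=0xE7 cont=1 payload=0x67=103: acc |= 103<<7 -> acc=13216 shift=14
  byte[6]=0xCD cont=1 payload=0x4D=77: acc |= 77<<14 -> acc=1274784 shift=21
  byte[7]=0x74 cont=0 payload=0x74=116: acc |= 116<<21 -> acc=244544416 shift=28 [end]
Varint 2: bytes[4:8] = A0 E7 CD 74 -> value 244544416 (4 byte(s))
  byte[8]=0xB2 cont=1 payload=0x32=50: acc |= 50<<0 -> acc=50 shift=7
  byte[9]=0xCE cont=1 payload=0x4E=78: acc |= 78<<7 -> acc=10034 shift=14
  byte[10]=0x07 cont=0 payload=0x07=7: acc |= 7<<14 -> acc=124722 shift=21 [end]
Varint 3: bytes[8:11] = B2 CE 07 -> value 124722 (3 byte(s))
  byte[11]=0x8B cont=1 payload=0x0B=11: acc |= 11<<0 -> acc=11 shift=7
  byte[12]=0x41 cont=0 payload=0x41=65: acc |= 65<<7 -> acc=8331 shift=14 [end]
Varint 4: bytes[11:13] = 8B 41 -> value 8331 (2 byte(s))

Answer: 163963185 244544416 124722 8331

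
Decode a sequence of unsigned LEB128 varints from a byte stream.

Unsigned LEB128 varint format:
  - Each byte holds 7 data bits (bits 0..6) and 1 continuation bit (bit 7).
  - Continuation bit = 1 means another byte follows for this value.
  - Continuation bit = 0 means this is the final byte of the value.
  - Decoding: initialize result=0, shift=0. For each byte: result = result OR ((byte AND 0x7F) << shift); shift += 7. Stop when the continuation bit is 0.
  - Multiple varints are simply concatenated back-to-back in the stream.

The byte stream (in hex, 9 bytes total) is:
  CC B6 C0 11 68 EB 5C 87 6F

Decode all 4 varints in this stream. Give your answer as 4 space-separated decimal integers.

Answer: 36707148 104 11883 14215

Derivation:
  byte[0]=0xCC cont=1 payload=0x4C=76: acc |= 76<<0 -> acc=76 shift=7
  byte[1]=0xB6 cont=1 payload=0x36=54: acc |= 54<<7 -> acc=6988 shift=14
  byte[2]=0xC0 cont=1 payload=0x40=64: acc |= 64<<14 -> acc=1055564 shift=21
  byte[3]=0x11 cont=0 payload=0x11=17: acc |= 17<<21 -> acc=36707148 shift=28 [end]
Varint 1: bytes[0:4] = CC B6 C0 11 -> value 36707148 (4 byte(s))
  byte[4]=0x68 cont=0 payload=0x68=104: acc |= 104<<0 -> acc=104 shift=7 [end]
Varint 2: bytes[4:5] = 68 -> value 104 (1 byte(s))
  byte[5]=0xEB cont=1 payload=0x6B=107: acc |= 107<<0 -> acc=107 shift=7
  byte[6]=0x5C cont=0 payload=0x5C=92: acc |= 92<<7 -> acc=11883 shift=14 [end]
Varint 3: bytes[5:7] = EB 5C -> value 11883 (2 byte(s))
  byte[7]=0x87 cont=1 payload=0x07=7: acc |= 7<<0 -> acc=7 shift=7
  byte[8]=0x6F cont=0 payload=0x6F=111: acc |= 111<<7 -> acc=14215 shift=14 [end]
Varint 4: bytes[7:9] = 87 6F -> value 14215 (2 byte(s))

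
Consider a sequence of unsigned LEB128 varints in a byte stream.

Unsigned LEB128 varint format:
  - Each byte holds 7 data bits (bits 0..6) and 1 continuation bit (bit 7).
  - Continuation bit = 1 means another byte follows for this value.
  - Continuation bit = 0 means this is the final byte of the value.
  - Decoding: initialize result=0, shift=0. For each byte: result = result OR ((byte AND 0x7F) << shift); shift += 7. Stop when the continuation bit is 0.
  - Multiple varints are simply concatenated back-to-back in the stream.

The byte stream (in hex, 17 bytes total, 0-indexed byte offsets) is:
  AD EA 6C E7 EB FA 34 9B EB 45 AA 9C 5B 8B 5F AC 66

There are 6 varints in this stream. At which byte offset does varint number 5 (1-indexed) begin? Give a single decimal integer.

  byte[0]=0xAD cont=1 payload=0x2D=45: acc |= 45<<0 -> acc=45 shift=7
  byte[1]=0xEA cont=1 payload=0x6A=106: acc |= 106<<7 -> acc=13613 shift=14
  byte[2]=0x6C cont=0 payload=0x6C=108: acc |= 108<<14 -> acc=1783085 shift=21 [end]
Varint 1: bytes[0:3] = AD EA 6C -> value 1783085 (3 byte(s))
  byte[3]=0xE7 cont=1 payload=0x67=103: acc |= 103<<0 -> acc=103 shift=7
  byte[4]=0xEB cont=1 payload=0x6B=107: acc |= 107<<7 -> acc=13799 shift=14
  byte[5]=0xFA cont=1 payload=0x7A=122: acc |= 122<<14 -> acc=2012647 shift=21
  byte[6]=0x34 cont=0 payload=0x34=52: acc |= 52<<21 -> acc=111064551 shift=28 [end]
Varint 2: bytes[3:7] = E7 EB FA 34 -> value 111064551 (4 byte(s))
  byte[7]=0x9B cont=1 payload=0x1B=27: acc |= 27<<0 -> acc=27 shift=7
  byte[8]=0xEB cont=1 payload=0x6B=107: acc |= 107<<7 -> acc=13723 shift=14
  byte[9]=0x45 cont=0 payload=0x45=69: acc |= 69<<14 -> acc=1144219 shift=21 [end]
Varint 3: bytes[7:10] = 9B EB 45 -> value 1144219 (3 byte(s))
  byte[10]=0xAA cont=1 payload=0x2A=42: acc |= 42<<0 -> acc=42 shift=7
  byte[11]=0x9C cont=1 payload=0x1C=28: acc |= 28<<7 -> acc=3626 shift=14
  byte[12]=0x5B cont=0 payload=0x5B=91: acc |= 91<<14 -> acc=1494570 shift=21 [end]
Varint 4: bytes[10:13] = AA 9C 5B -> value 1494570 (3 byte(s))
  byte[13]=0x8B cont=1 payload=0x0B=11: acc |= 11<<0 -> acc=11 shift=7
  byte[14]=0x5F cont=0 payload=0x5F=95: acc |= 95<<7 -> acc=12171 shift=14 [end]
Varint 5: bytes[13:15] = 8B 5F -> value 12171 (2 byte(s))
  byte[15]=0xAC cont=1 payload=0x2C=44: acc |= 44<<0 -> acc=44 shift=7
  byte[16]=0x66 cont=0 payload=0x66=102: acc |= 102<<7 -> acc=13100 shift=14 [end]
Varint 6: bytes[15:17] = AC 66 -> value 13100 (2 byte(s))

Answer: 13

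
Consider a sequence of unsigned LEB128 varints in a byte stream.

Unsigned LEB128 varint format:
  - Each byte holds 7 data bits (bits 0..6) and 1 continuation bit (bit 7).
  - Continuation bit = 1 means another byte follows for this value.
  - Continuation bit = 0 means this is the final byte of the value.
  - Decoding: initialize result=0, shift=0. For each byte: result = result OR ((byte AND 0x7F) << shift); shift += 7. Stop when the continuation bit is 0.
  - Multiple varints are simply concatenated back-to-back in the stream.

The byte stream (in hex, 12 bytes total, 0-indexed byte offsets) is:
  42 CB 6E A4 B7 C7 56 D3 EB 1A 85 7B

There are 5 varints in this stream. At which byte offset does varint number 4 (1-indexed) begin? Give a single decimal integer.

  byte[0]=0x42 cont=0 payload=0x42=66: acc |= 66<<0 -> acc=66 shift=7 [end]
Varint 1: bytes[0:1] = 42 -> value 66 (1 byte(s))
  byte[1]=0xCB cont=1 payload=0x4B=75: acc |= 75<<0 -> acc=75 shift=7
  byte[2]=0x6E cont=0 payload=0x6E=110: acc |= 110<<7 -> acc=14155 shift=14 [end]
Varint 2: bytes[1:3] = CB 6E -> value 14155 (2 byte(s))
  byte[3]=0xA4 cont=1 payload=0x24=36: acc |= 36<<0 -> acc=36 shift=7
  byte[4]=0xB7 cont=1 payload=0x37=55: acc |= 55<<7 -> acc=7076 shift=14
  byte[5]=0xC7 cont=1 payload=0x47=71: acc |= 71<<14 -> acc=1170340 shift=21
  byte[6]=0x56 cont=0 payload=0x56=86: acc |= 86<<21 -> acc=181525412 shift=28 [end]
Varint 3: bytes[3:7] = A4 B7 C7 56 -> value 181525412 (4 byte(s))
  byte[7]=0xD3 cont=1 payload=0x53=83: acc |= 83<<0 -> acc=83 shift=7
  byte[8]=0xEB cont=1 payload=0x6B=107: acc |= 107<<7 -> acc=13779 shift=14
  byte[9]=0x1A cont=0 payload=0x1A=26: acc |= 26<<14 -> acc=439763 shift=21 [end]
Varint 4: bytes[7:10] = D3 EB 1A -> value 439763 (3 byte(s))
  byte[10]=0x85 cont=1 payload=0x05=5: acc |= 5<<0 -> acc=5 shift=7
  byte[11]=0x7B cont=0 payload=0x7B=123: acc |= 123<<7 -> acc=15749 shift=14 [end]
Varint 5: bytes[10:12] = 85 7B -> value 15749 (2 byte(s))

Answer: 7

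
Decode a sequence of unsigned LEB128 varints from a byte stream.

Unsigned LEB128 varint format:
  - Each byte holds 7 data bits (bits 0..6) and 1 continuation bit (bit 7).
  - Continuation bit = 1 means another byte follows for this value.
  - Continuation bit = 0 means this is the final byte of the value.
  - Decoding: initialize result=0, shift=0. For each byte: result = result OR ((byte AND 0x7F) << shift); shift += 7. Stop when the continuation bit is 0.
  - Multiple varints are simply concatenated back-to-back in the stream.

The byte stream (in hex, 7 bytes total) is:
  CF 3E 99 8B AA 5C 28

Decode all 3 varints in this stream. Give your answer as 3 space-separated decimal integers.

  byte[0]=0xCF cont=1 payload=0x4F=79: acc |= 79<<0 -> acc=79 shift=7
  byte[1]=0x3E cont=0 payload=0x3E=62: acc |= 62<<7 -> acc=8015 shift=14 [end]
Varint 1: bytes[0:2] = CF 3E -> value 8015 (2 byte(s))
  byte[2]=0x99 cont=1 payload=0x19=25: acc |= 25<<0 -> acc=25 shift=7
  byte[3]=0x8B cont=1 payload=0x0B=11: acc |= 11<<7 -> acc=1433 shift=14
  byte[4]=0xAA cont=1 payload=0x2A=42: acc |= 42<<14 -> acc=689561 shift=21
  byte[5]=0x5C cont=0 payload=0x5C=92: acc |= 92<<21 -> acc=193627545 shift=28 [end]
Varint 2: bytes[2:6] = 99 8B AA 5C -> value 193627545 (4 byte(s))
  byte[6]=0x28 cont=0 payload=0x28=40: acc |= 40<<0 -> acc=40 shift=7 [end]
Varint 3: bytes[6:7] = 28 -> value 40 (1 byte(s))

Answer: 8015 193627545 40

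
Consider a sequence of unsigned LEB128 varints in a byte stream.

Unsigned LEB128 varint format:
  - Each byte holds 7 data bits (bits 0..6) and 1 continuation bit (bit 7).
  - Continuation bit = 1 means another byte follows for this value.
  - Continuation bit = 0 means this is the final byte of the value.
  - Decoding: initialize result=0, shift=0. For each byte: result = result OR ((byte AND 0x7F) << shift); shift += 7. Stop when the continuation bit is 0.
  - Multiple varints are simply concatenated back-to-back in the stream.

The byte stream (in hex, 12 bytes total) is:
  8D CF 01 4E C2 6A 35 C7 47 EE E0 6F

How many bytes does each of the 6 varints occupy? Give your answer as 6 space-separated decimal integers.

  byte[0]=0x8D cont=1 payload=0x0D=13: acc |= 13<<0 -> acc=13 shift=7
  byte[1]=0xCF cont=1 payload=0x4F=79: acc |= 79<<7 -> acc=10125 shift=14
  byte[2]=0x01 cont=0 payload=0x01=1: acc |= 1<<14 -> acc=26509 shift=21 [end]
Varint 1: bytes[0:3] = 8D CF 01 -> value 26509 (3 byte(s))
  byte[3]=0x4E cont=0 payload=0x4E=78: acc |= 78<<0 -> acc=78 shift=7 [end]
Varint 2: bytes[3:4] = 4E -> value 78 (1 byte(s))
  byte[4]=0xC2 cont=1 payload=0x42=66: acc |= 66<<0 -> acc=66 shift=7
  byte[5]=0x6A cont=0 payload=0x6A=106: acc |= 106<<7 -> acc=13634 shift=14 [end]
Varint 3: bytes[4:6] = C2 6A -> value 13634 (2 byte(s))
  byte[6]=0x35 cont=0 payload=0x35=53: acc |= 53<<0 -> acc=53 shift=7 [end]
Varint 4: bytes[6:7] = 35 -> value 53 (1 byte(s))
  byte[7]=0xC7 cont=1 payload=0x47=71: acc |= 71<<0 -> acc=71 shift=7
  byte[8]=0x47 cont=0 payload=0x47=71: acc |= 71<<7 -> acc=9159 shift=14 [end]
Varint 5: bytes[7:9] = C7 47 -> value 9159 (2 byte(s))
  byte[9]=0xEE cont=1 payload=0x6E=110: acc |= 110<<0 -> acc=110 shift=7
  byte[10]=0xE0 cont=1 payload=0x60=96: acc |= 96<<7 -> acc=12398 shift=14
  byte[11]=0x6F cont=0 payload=0x6F=111: acc |= 111<<14 -> acc=1831022 shift=21 [end]
Varint 6: bytes[9:12] = EE E0 6F -> value 1831022 (3 byte(s))

Answer: 3 1 2 1 2 3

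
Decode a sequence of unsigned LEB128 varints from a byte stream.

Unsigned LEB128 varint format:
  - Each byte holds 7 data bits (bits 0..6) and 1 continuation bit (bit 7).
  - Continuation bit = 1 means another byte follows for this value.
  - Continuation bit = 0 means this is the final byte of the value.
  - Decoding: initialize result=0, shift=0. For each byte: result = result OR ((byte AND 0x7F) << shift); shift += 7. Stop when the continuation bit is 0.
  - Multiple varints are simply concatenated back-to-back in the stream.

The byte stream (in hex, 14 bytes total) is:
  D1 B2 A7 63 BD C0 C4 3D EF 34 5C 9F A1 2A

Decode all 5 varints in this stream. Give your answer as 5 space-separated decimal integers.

Answer: 208263505 129048637 6767 92 692383

Derivation:
  byte[0]=0xD1 cont=1 payload=0x51=81: acc |= 81<<0 -> acc=81 shift=7
  byte[1]=0xB2 cont=1 payload=0x32=50: acc |= 50<<7 -> acc=6481 shift=14
  byte[2]=0xA7 cont=1 payload=0x27=39: acc |= 39<<14 -> acc=645457 shift=21
  byte[3]=0x63 cont=0 payload=0x63=99: acc |= 99<<21 -> acc=208263505 shift=28 [end]
Varint 1: bytes[0:4] = D1 B2 A7 63 -> value 208263505 (4 byte(s))
  byte[4]=0xBD cont=1 payload=0x3D=61: acc |= 61<<0 -> acc=61 shift=7
  byte[5]=0xC0 cont=1 payload=0x40=64: acc |= 64<<7 -> acc=8253 shift=14
  byte[6]=0xC4 cont=1 payload=0x44=68: acc |= 68<<14 -> acc=1122365 shift=21
  byte[7]=0x3D cont=0 payload=0x3D=61: acc |= 61<<21 -> acc=129048637 shift=28 [end]
Varint 2: bytes[4:8] = BD C0 C4 3D -> value 129048637 (4 byte(s))
  byte[8]=0xEF cont=1 payload=0x6F=111: acc |= 111<<0 -> acc=111 shift=7
  byte[9]=0x34 cont=0 payload=0x34=52: acc |= 52<<7 -> acc=6767 shift=14 [end]
Varint 3: bytes[8:10] = EF 34 -> value 6767 (2 byte(s))
  byte[10]=0x5C cont=0 payload=0x5C=92: acc |= 92<<0 -> acc=92 shift=7 [end]
Varint 4: bytes[10:11] = 5C -> value 92 (1 byte(s))
  byte[11]=0x9F cont=1 payload=0x1F=31: acc |= 31<<0 -> acc=31 shift=7
  byte[12]=0xA1 cont=1 payload=0x21=33: acc |= 33<<7 -> acc=4255 shift=14
  byte[13]=0x2A cont=0 payload=0x2A=42: acc |= 42<<14 -> acc=692383 shift=21 [end]
Varint 5: bytes[11:14] = 9F A1 2A -> value 692383 (3 byte(s))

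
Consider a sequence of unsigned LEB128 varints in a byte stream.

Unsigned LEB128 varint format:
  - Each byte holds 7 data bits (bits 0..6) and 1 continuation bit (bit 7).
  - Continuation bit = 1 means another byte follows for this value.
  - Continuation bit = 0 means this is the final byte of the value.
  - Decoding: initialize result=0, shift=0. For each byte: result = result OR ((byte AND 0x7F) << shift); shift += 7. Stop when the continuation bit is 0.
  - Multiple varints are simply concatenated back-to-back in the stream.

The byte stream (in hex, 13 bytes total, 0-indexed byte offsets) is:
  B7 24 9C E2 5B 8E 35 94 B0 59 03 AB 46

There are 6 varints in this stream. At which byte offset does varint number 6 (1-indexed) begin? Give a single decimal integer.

Answer: 11

Derivation:
  byte[0]=0xB7 cont=1 payload=0x37=55: acc |= 55<<0 -> acc=55 shift=7
  byte[1]=0x24 cont=0 payload=0x24=36: acc |= 36<<7 -> acc=4663 shift=14 [end]
Varint 1: bytes[0:2] = B7 24 -> value 4663 (2 byte(s))
  byte[2]=0x9C cont=1 payload=0x1C=28: acc |= 28<<0 -> acc=28 shift=7
  byte[3]=0xE2 cont=1 payload=0x62=98: acc |= 98<<7 -> acc=12572 shift=14
  byte[4]=0x5B cont=0 payload=0x5B=91: acc |= 91<<14 -> acc=1503516 shift=21 [end]
Varint 2: bytes[2:5] = 9C E2 5B -> value 1503516 (3 byte(s))
  byte[5]=0x8E cont=1 payload=0x0E=14: acc |= 14<<0 -> acc=14 shift=7
  byte[6]=0x35 cont=0 payload=0x35=53: acc |= 53<<7 -> acc=6798 shift=14 [end]
Varint 3: bytes[5:7] = 8E 35 -> value 6798 (2 byte(s))
  byte[7]=0x94 cont=1 payload=0x14=20: acc |= 20<<0 -> acc=20 shift=7
  byte[8]=0xB0 cont=1 payload=0x30=48: acc |= 48<<7 -> acc=6164 shift=14
  byte[9]=0x59 cont=0 payload=0x59=89: acc |= 89<<14 -> acc=1464340 shift=21 [end]
Varint 4: bytes[7:10] = 94 B0 59 -> value 1464340 (3 byte(s))
  byte[10]=0x03 cont=0 payload=0x03=3: acc |= 3<<0 -> acc=3 shift=7 [end]
Varint 5: bytes[10:11] = 03 -> value 3 (1 byte(s))
  byte[11]=0xAB cont=1 payload=0x2B=43: acc |= 43<<0 -> acc=43 shift=7
  byte[12]=0x46 cont=0 payload=0x46=70: acc |= 70<<7 -> acc=9003 shift=14 [end]
Varint 6: bytes[11:13] = AB 46 -> value 9003 (2 byte(s))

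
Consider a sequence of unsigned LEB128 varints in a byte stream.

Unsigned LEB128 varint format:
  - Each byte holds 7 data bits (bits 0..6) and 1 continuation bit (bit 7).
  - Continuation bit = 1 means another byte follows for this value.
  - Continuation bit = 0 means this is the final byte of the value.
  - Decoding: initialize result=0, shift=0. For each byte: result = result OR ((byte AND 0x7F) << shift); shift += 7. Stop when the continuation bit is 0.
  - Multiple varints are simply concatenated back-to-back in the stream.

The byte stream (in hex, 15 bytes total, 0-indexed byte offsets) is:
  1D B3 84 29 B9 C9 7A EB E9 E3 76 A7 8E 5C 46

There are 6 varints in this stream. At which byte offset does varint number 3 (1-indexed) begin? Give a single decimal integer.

  byte[0]=0x1D cont=0 payload=0x1D=29: acc |= 29<<0 -> acc=29 shift=7 [end]
Varint 1: bytes[0:1] = 1D -> value 29 (1 byte(s))
  byte[1]=0xB3 cont=1 payload=0x33=51: acc |= 51<<0 -> acc=51 shift=7
  byte[2]=0x84 cont=1 payload=0x04=4: acc |= 4<<7 -> acc=563 shift=14
  byte[3]=0x29 cont=0 payload=0x29=41: acc |= 41<<14 -> acc=672307 shift=21 [end]
Varint 2: bytes[1:4] = B3 84 29 -> value 672307 (3 byte(s))
  byte[4]=0xB9 cont=1 payload=0x39=57: acc |= 57<<0 -> acc=57 shift=7
  byte[5]=0xC9 cont=1 payload=0x49=73: acc |= 73<<7 -> acc=9401 shift=14
  byte[6]=0x7A cont=0 payload=0x7A=122: acc |= 122<<14 -> acc=2008249 shift=21 [end]
Varint 3: bytes[4:7] = B9 C9 7A -> value 2008249 (3 byte(s))
  byte[7]=0xEB cont=1 payload=0x6B=107: acc |= 107<<0 -> acc=107 shift=7
  byte[8]=0xE9 cont=1 payload=0x69=105: acc |= 105<<7 -> acc=13547 shift=14
  byte[9]=0xE3 cont=1 payload=0x63=99: acc |= 99<<14 -> acc=1635563 shift=21
  byte[10]=0x76 cont=0 payload=0x76=118: acc |= 118<<21 -> acc=249099499 shift=28 [end]
Varint 4: bytes[7:11] = EB E9 E3 76 -> value 249099499 (4 byte(s))
  byte[11]=0xA7 cont=1 payload=0x27=39: acc |= 39<<0 -> acc=39 shift=7
  byte[12]=0x8E cont=1 payload=0x0E=14: acc |= 14<<7 -> acc=1831 shift=14
  byte[13]=0x5C cont=0 payload=0x5C=92: acc |= 92<<14 -> acc=1509159 shift=21 [end]
Varint 5: bytes[11:14] = A7 8E 5C -> value 1509159 (3 byte(s))
  byte[14]=0x46 cont=0 payload=0x46=70: acc |= 70<<0 -> acc=70 shift=7 [end]
Varint 6: bytes[14:15] = 46 -> value 70 (1 byte(s))

Answer: 4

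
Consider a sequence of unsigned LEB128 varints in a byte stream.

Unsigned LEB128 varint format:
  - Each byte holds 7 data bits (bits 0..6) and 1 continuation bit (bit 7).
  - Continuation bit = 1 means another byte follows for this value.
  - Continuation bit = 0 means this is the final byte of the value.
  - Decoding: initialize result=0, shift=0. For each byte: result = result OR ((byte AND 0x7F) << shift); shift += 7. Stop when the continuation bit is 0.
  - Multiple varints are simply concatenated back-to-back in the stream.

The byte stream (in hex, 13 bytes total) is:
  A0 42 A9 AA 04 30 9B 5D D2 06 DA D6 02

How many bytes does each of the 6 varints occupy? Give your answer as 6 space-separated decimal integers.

  byte[0]=0xA0 cont=1 payload=0x20=32: acc |= 32<<0 -> acc=32 shift=7
  byte[1]=0x42 cont=0 payload=0x42=66: acc |= 66<<7 -> acc=8480 shift=14 [end]
Varint 1: bytes[0:2] = A0 42 -> value 8480 (2 byte(s))
  byte[2]=0xA9 cont=1 payload=0x29=41: acc |= 41<<0 -> acc=41 shift=7
  byte[3]=0xAA cont=1 payload=0x2A=42: acc |= 42<<7 -> acc=5417 shift=14
  byte[4]=0x04 cont=0 payload=0x04=4: acc |= 4<<14 -> acc=70953 shift=21 [end]
Varint 2: bytes[2:5] = A9 AA 04 -> value 70953 (3 byte(s))
  byte[5]=0x30 cont=0 payload=0x30=48: acc |= 48<<0 -> acc=48 shift=7 [end]
Varint 3: bytes[5:6] = 30 -> value 48 (1 byte(s))
  byte[6]=0x9B cont=1 payload=0x1B=27: acc |= 27<<0 -> acc=27 shift=7
  byte[7]=0x5D cont=0 payload=0x5D=93: acc |= 93<<7 -> acc=11931 shift=14 [end]
Varint 4: bytes[6:8] = 9B 5D -> value 11931 (2 byte(s))
  byte[8]=0xD2 cont=1 payload=0x52=82: acc |= 82<<0 -> acc=82 shift=7
  byte[9]=0x06 cont=0 payload=0x06=6: acc |= 6<<7 -> acc=850 shift=14 [end]
Varint 5: bytes[8:10] = D2 06 -> value 850 (2 byte(s))
  byte[10]=0xDA cont=1 payload=0x5A=90: acc |= 90<<0 -> acc=90 shift=7
  byte[11]=0xD6 cont=1 payload=0x56=86: acc |= 86<<7 -> acc=11098 shift=14
  byte[12]=0x02 cont=0 payload=0x02=2: acc |= 2<<14 -> acc=43866 shift=21 [end]
Varint 6: bytes[10:13] = DA D6 02 -> value 43866 (3 byte(s))

Answer: 2 3 1 2 2 3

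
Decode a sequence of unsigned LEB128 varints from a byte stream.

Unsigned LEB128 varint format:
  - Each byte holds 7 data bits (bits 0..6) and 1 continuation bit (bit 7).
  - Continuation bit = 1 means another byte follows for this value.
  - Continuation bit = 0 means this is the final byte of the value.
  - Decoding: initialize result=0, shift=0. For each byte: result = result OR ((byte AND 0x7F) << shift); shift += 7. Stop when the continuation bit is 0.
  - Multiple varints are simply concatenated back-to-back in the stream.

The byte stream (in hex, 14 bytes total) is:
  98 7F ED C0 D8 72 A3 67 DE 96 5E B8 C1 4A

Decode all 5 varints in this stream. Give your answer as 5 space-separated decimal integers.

Answer: 16280 240525421 13219 1543006 1220792

Derivation:
  byte[0]=0x98 cont=1 payload=0x18=24: acc |= 24<<0 -> acc=24 shift=7
  byte[1]=0x7F cont=0 payload=0x7F=127: acc |= 127<<7 -> acc=16280 shift=14 [end]
Varint 1: bytes[0:2] = 98 7F -> value 16280 (2 byte(s))
  byte[2]=0xED cont=1 payload=0x6D=109: acc |= 109<<0 -> acc=109 shift=7
  byte[3]=0xC0 cont=1 payload=0x40=64: acc |= 64<<7 -> acc=8301 shift=14
  byte[4]=0xD8 cont=1 payload=0x58=88: acc |= 88<<14 -> acc=1450093 shift=21
  byte[5]=0x72 cont=0 payload=0x72=114: acc |= 114<<21 -> acc=240525421 shift=28 [end]
Varint 2: bytes[2:6] = ED C0 D8 72 -> value 240525421 (4 byte(s))
  byte[6]=0xA3 cont=1 payload=0x23=35: acc |= 35<<0 -> acc=35 shift=7
  byte[7]=0x67 cont=0 payload=0x67=103: acc |= 103<<7 -> acc=13219 shift=14 [end]
Varint 3: bytes[6:8] = A3 67 -> value 13219 (2 byte(s))
  byte[8]=0xDE cont=1 payload=0x5E=94: acc |= 94<<0 -> acc=94 shift=7
  byte[9]=0x96 cont=1 payload=0x16=22: acc |= 22<<7 -> acc=2910 shift=14
  byte[10]=0x5E cont=0 payload=0x5E=94: acc |= 94<<14 -> acc=1543006 shift=21 [end]
Varint 4: bytes[8:11] = DE 96 5E -> value 1543006 (3 byte(s))
  byte[11]=0xB8 cont=1 payload=0x38=56: acc |= 56<<0 -> acc=56 shift=7
  byte[12]=0xC1 cont=1 payload=0x41=65: acc |= 65<<7 -> acc=8376 shift=14
  byte[13]=0x4A cont=0 payload=0x4A=74: acc |= 74<<14 -> acc=1220792 shift=21 [end]
Varint 5: bytes[11:14] = B8 C1 4A -> value 1220792 (3 byte(s))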